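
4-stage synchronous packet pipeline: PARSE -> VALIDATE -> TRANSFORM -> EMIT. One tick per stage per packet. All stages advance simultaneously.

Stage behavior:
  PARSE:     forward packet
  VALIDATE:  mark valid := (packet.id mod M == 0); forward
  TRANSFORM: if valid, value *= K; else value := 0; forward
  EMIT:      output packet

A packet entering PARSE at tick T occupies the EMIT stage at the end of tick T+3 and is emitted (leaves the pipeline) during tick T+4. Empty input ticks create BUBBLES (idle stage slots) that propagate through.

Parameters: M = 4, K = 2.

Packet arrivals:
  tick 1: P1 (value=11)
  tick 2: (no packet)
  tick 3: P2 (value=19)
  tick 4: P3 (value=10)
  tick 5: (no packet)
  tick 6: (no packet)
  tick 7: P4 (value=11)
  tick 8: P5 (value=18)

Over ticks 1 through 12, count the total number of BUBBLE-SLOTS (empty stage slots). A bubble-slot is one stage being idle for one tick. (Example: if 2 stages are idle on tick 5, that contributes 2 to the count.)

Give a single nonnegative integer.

Answer: 28

Derivation:
Tick 1: [PARSE:P1(v=11,ok=F), VALIDATE:-, TRANSFORM:-, EMIT:-] out:-; bubbles=3
Tick 2: [PARSE:-, VALIDATE:P1(v=11,ok=F), TRANSFORM:-, EMIT:-] out:-; bubbles=3
Tick 3: [PARSE:P2(v=19,ok=F), VALIDATE:-, TRANSFORM:P1(v=0,ok=F), EMIT:-] out:-; bubbles=2
Tick 4: [PARSE:P3(v=10,ok=F), VALIDATE:P2(v=19,ok=F), TRANSFORM:-, EMIT:P1(v=0,ok=F)] out:-; bubbles=1
Tick 5: [PARSE:-, VALIDATE:P3(v=10,ok=F), TRANSFORM:P2(v=0,ok=F), EMIT:-] out:P1(v=0); bubbles=2
Tick 6: [PARSE:-, VALIDATE:-, TRANSFORM:P3(v=0,ok=F), EMIT:P2(v=0,ok=F)] out:-; bubbles=2
Tick 7: [PARSE:P4(v=11,ok=F), VALIDATE:-, TRANSFORM:-, EMIT:P3(v=0,ok=F)] out:P2(v=0); bubbles=2
Tick 8: [PARSE:P5(v=18,ok=F), VALIDATE:P4(v=11,ok=T), TRANSFORM:-, EMIT:-] out:P3(v=0); bubbles=2
Tick 9: [PARSE:-, VALIDATE:P5(v=18,ok=F), TRANSFORM:P4(v=22,ok=T), EMIT:-] out:-; bubbles=2
Tick 10: [PARSE:-, VALIDATE:-, TRANSFORM:P5(v=0,ok=F), EMIT:P4(v=22,ok=T)] out:-; bubbles=2
Tick 11: [PARSE:-, VALIDATE:-, TRANSFORM:-, EMIT:P5(v=0,ok=F)] out:P4(v=22); bubbles=3
Tick 12: [PARSE:-, VALIDATE:-, TRANSFORM:-, EMIT:-] out:P5(v=0); bubbles=4
Total bubble-slots: 28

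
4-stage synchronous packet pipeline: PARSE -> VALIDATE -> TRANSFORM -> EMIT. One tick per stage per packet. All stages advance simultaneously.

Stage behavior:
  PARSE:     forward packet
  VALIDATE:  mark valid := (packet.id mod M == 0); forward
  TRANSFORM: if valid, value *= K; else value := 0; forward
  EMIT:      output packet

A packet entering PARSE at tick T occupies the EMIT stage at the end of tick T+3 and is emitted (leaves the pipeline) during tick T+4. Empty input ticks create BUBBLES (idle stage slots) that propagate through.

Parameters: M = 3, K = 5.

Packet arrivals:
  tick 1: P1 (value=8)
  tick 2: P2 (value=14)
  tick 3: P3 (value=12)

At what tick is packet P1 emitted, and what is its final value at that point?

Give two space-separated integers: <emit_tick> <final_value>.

Answer: 5 0

Derivation:
Tick 1: [PARSE:P1(v=8,ok=F), VALIDATE:-, TRANSFORM:-, EMIT:-] out:-; in:P1
Tick 2: [PARSE:P2(v=14,ok=F), VALIDATE:P1(v=8,ok=F), TRANSFORM:-, EMIT:-] out:-; in:P2
Tick 3: [PARSE:P3(v=12,ok=F), VALIDATE:P2(v=14,ok=F), TRANSFORM:P1(v=0,ok=F), EMIT:-] out:-; in:P3
Tick 4: [PARSE:-, VALIDATE:P3(v=12,ok=T), TRANSFORM:P2(v=0,ok=F), EMIT:P1(v=0,ok=F)] out:-; in:-
Tick 5: [PARSE:-, VALIDATE:-, TRANSFORM:P3(v=60,ok=T), EMIT:P2(v=0,ok=F)] out:P1(v=0); in:-
Tick 6: [PARSE:-, VALIDATE:-, TRANSFORM:-, EMIT:P3(v=60,ok=T)] out:P2(v=0); in:-
Tick 7: [PARSE:-, VALIDATE:-, TRANSFORM:-, EMIT:-] out:P3(v=60); in:-
P1: arrives tick 1, valid=False (id=1, id%3=1), emit tick 5, final value 0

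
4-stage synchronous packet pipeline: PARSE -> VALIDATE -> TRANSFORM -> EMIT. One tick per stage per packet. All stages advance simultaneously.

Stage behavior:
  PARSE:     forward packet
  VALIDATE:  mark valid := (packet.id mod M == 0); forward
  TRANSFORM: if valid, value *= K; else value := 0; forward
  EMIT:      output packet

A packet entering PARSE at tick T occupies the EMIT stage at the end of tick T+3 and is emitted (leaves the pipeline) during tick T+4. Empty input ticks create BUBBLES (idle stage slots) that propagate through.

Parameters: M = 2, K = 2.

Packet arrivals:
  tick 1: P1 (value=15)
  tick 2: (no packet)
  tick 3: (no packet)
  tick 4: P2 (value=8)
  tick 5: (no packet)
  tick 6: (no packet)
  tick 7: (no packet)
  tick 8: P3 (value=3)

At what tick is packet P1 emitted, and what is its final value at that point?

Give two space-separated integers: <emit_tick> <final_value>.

Tick 1: [PARSE:P1(v=15,ok=F), VALIDATE:-, TRANSFORM:-, EMIT:-] out:-; in:P1
Tick 2: [PARSE:-, VALIDATE:P1(v=15,ok=F), TRANSFORM:-, EMIT:-] out:-; in:-
Tick 3: [PARSE:-, VALIDATE:-, TRANSFORM:P1(v=0,ok=F), EMIT:-] out:-; in:-
Tick 4: [PARSE:P2(v=8,ok=F), VALIDATE:-, TRANSFORM:-, EMIT:P1(v=0,ok=F)] out:-; in:P2
Tick 5: [PARSE:-, VALIDATE:P2(v=8,ok=T), TRANSFORM:-, EMIT:-] out:P1(v=0); in:-
Tick 6: [PARSE:-, VALIDATE:-, TRANSFORM:P2(v=16,ok=T), EMIT:-] out:-; in:-
Tick 7: [PARSE:-, VALIDATE:-, TRANSFORM:-, EMIT:P2(v=16,ok=T)] out:-; in:-
Tick 8: [PARSE:P3(v=3,ok=F), VALIDATE:-, TRANSFORM:-, EMIT:-] out:P2(v=16); in:P3
Tick 9: [PARSE:-, VALIDATE:P3(v=3,ok=F), TRANSFORM:-, EMIT:-] out:-; in:-
Tick 10: [PARSE:-, VALIDATE:-, TRANSFORM:P3(v=0,ok=F), EMIT:-] out:-; in:-
Tick 11: [PARSE:-, VALIDATE:-, TRANSFORM:-, EMIT:P3(v=0,ok=F)] out:-; in:-
Tick 12: [PARSE:-, VALIDATE:-, TRANSFORM:-, EMIT:-] out:P3(v=0); in:-
P1: arrives tick 1, valid=False (id=1, id%2=1), emit tick 5, final value 0

Answer: 5 0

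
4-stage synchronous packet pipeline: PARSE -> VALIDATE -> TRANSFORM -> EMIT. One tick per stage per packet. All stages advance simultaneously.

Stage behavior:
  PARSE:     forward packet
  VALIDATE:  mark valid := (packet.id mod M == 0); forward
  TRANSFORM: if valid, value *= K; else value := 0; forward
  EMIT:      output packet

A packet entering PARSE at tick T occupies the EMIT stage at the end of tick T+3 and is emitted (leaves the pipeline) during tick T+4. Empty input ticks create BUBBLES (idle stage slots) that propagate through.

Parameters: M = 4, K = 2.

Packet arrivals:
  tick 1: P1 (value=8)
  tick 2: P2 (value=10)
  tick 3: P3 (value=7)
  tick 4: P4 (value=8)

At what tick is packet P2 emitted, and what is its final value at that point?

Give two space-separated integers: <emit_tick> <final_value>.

Tick 1: [PARSE:P1(v=8,ok=F), VALIDATE:-, TRANSFORM:-, EMIT:-] out:-; in:P1
Tick 2: [PARSE:P2(v=10,ok=F), VALIDATE:P1(v=8,ok=F), TRANSFORM:-, EMIT:-] out:-; in:P2
Tick 3: [PARSE:P3(v=7,ok=F), VALIDATE:P2(v=10,ok=F), TRANSFORM:P1(v=0,ok=F), EMIT:-] out:-; in:P3
Tick 4: [PARSE:P4(v=8,ok=F), VALIDATE:P3(v=7,ok=F), TRANSFORM:P2(v=0,ok=F), EMIT:P1(v=0,ok=F)] out:-; in:P4
Tick 5: [PARSE:-, VALIDATE:P4(v=8,ok=T), TRANSFORM:P3(v=0,ok=F), EMIT:P2(v=0,ok=F)] out:P1(v=0); in:-
Tick 6: [PARSE:-, VALIDATE:-, TRANSFORM:P4(v=16,ok=T), EMIT:P3(v=0,ok=F)] out:P2(v=0); in:-
Tick 7: [PARSE:-, VALIDATE:-, TRANSFORM:-, EMIT:P4(v=16,ok=T)] out:P3(v=0); in:-
Tick 8: [PARSE:-, VALIDATE:-, TRANSFORM:-, EMIT:-] out:P4(v=16); in:-
P2: arrives tick 2, valid=False (id=2, id%4=2), emit tick 6, final value 0

Answer: 6 0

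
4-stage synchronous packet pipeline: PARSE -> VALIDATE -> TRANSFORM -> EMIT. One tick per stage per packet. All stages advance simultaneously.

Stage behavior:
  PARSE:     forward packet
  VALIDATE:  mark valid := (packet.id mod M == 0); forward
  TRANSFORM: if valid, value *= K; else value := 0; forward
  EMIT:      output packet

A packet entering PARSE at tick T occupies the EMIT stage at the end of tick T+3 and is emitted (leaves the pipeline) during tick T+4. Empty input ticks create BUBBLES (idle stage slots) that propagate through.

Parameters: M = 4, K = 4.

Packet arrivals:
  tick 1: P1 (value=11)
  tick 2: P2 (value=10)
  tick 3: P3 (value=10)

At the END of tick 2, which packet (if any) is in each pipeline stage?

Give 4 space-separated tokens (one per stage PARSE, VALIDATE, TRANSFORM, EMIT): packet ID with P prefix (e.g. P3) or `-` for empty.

Answer: P2 P1 - -

Derivation:
Tick 1: [PARSE:P1(v=11,ok=F), VALIDATE:-, TRANSFORM:-, EMIT:-] out:-; in:P1
Tick 2: [PARSE:P2(v=10,ok=F), VALIDATE:P1(v=11,ok=F), TRANSFORM:-, EMIT:-] out:-; in:P2
At end of tick 2: ['P2', 'P1', '-', '-']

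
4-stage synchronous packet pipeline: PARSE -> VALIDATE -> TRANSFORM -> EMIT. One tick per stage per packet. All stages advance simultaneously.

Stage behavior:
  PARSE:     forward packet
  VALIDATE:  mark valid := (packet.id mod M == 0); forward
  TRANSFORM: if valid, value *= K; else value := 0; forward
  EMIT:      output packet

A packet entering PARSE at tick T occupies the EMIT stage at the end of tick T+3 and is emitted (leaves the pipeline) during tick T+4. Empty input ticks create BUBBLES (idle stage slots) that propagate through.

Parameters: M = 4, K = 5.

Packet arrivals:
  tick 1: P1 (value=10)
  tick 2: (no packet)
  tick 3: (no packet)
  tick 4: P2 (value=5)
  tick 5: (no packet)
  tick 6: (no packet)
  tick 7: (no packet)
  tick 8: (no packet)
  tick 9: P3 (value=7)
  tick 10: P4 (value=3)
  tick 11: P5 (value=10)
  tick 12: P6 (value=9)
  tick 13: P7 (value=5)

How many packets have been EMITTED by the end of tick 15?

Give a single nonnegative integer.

Answer: 5

Derivation:
Tick 1: [PARSE:P1(v=10,ok=F), VALIDATE:-, TRANSFORM:-, EMIT:-] out:-; in:P1
Tick 2: [PARSE:-, VALIDATE:P1(v=10,ok=F), TRANSFORM:-, EMIT:-] out:-; in:-
Tick 3: [PARSE:-, VALIDATE:-, TRANSFORM:P1(v=0,ok=F), EMIT:-] out:-; in:-
Tick 4: [PARSE:P2(v=5,ok=F), VALIDATE:-, TRANSFORM:-, EMIT:P1(v=0,ok=F)] out:-; in:P2
Tick 5: [PARSE:-, VALIDATE:P2(v=5,ok=F), TRANSFORM:-, EMIT:-] out:P1(v=0); in:-
Tick 6: [PARSE:-, VALIDATE:-, TRANSFORM:P2(v=0,ok=F), EMIT:-] out:-; in:-
Tick 7: [PARSE:-, VALIDATE:-, TRANSFORM:-, EMIT:P2(v=0,ok=F)] out:-; in:-
Tick 8: [PARSE:-, VALIDATE:-, TRANSFORM:-, EMIT:-] out:P2(v=0); in:-
Tick 9: [PARSE:P3(v=7,ok=F), VALIDATE:-, TRANSFORM:-, EMIT:-] out:-; in:P3
Tick 10: [PARSE:P4(v=3,ok=F), VALIDATE:P3(v=7,ok=F), TRANSFORM:-, EMIT:-] out:-; in:P4
Tick 11: [PARSE:P5(v=10,ok=F), VALIDATE:P4(v=3,ok=T), TRANSFORM:P3(v=0,ok=F), EMIT:-] out:-; in:P5
Tick 12: [PARSE:P6(v=9,ok=F), VALIDATE:P5(v=10,ok=F), TRANSFORM:P4(v=15,ok=T), EMIT:P3(v=0,ok=F)] out:-; in:P6
Tick 13: [PARSE:P7(v=5,ok=F), VALIDATE:P6(v=9,ok=F), TRANSFORM:P5(v=0,ok=F), EMIT:P4(v=15,ok=T)] out:P3(v=0); in:P7
Tick 14: [PARSE:-, VALIDATE:P7(v=5,ok=F), TRANSFORM:P6(v=0,ok=F), EMIT:P5(v=0,ok=F)] out:P4(v=15); in:-
Tick 15: [PARSE:-, VALIDATE:-, TRANSFORM:P7(v=0,ok=F), EMIT:P6(v=0,ok=F)] out:P5(v=0); in:-
Emitted by tick 15: ['P1', 'P2', 'P3', 'P4', 'P5']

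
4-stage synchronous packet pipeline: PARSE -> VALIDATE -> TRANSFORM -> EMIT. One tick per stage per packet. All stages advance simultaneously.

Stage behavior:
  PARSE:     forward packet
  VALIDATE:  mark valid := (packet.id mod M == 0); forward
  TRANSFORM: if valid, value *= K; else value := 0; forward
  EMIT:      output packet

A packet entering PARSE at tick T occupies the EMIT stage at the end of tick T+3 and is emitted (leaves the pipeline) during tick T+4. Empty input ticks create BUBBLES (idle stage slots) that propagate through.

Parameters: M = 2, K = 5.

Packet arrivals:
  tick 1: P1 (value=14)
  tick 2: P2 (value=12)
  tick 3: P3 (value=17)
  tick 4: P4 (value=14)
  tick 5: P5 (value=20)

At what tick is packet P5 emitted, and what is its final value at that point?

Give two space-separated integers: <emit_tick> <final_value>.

Answer: 9 0

Derivation:
Tick 1: [PARSE:P1(v=14,ok=F), VALIDATE:-, TRANSFORM:-, EMIT:-] out:-; in:P1
Tick 2: [PARSE:P2(v=12,ok=F), VALIDATE:P1(v=14,ok=F), TRANSFORM:-, EMIT:-] out:-; in:P2
Tick 3: [PARSE:P3(v=17,ok=F), VALIDATE:P2(v=12,ok=T), TRANSFORM:P1(v=0,ok=F), EMIT:-] out:-; in:P3
Tick 4: [PARSE:P4(v=14,ok=F), VALIDATE:P3(v=17,ok=F), TRANSFORM:P2(v=60,ok=T), EMIT:P1(v=0,ok=F)] out:-; in:P4
Tick 5: [PARSE:P5(v=20,ok=F), VALIDATE:P4(v=14,ok=T), TRANSFORM:P3(v=0,ok=F), EMIT:P2(v=60,ok=T)] out:P1(v=0); in:P5
Tick 6: [PARSE:-, VALIDATE:P5(v=20,ok=F), TRANSFORM:P4(v=70,ok=T), EMIT:P3(v=0,ok=F)] out:P2(v=60); in:-
Tick 7: [PARSE:-, VALIDATE:-, TRANSFORM:P5(v=0,ok=F), EMIT:P4(v=70,ok=T)] out:P3(v=0); in:-
Tick 8: [PARSE:-, VALIDATE:-, TRANSFORM:-, EMIT:P5(v=0,ok=F)] out:P4(v=70); in:-
Tick 9: [PARSE:-, VALIDATE:-, TRANSFORM:-, EMIT:-] out:P5(v=0); in:-
P5: arrives tick 5, valid=False (id=5, id%2=1), emit tick 9, final value 0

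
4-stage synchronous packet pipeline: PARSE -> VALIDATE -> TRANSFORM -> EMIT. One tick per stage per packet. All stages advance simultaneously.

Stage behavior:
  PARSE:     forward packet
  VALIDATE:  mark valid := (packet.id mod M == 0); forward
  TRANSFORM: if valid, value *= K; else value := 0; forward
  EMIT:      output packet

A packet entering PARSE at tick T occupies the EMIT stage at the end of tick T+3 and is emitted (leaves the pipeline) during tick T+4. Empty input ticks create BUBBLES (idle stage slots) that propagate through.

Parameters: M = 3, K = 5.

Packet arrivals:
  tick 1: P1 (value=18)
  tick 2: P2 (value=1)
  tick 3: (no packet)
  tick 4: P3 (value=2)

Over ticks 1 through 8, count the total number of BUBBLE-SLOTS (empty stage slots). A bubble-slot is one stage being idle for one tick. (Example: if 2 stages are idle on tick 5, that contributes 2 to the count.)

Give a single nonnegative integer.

Answer: 20

Derivation:
Tick 1: [PARSE:P1(v=18,ok=F), VALIDATE:-, TRANSFORM:-, EMIT:-] out:-; bubbles=3
Tick 2: [PARSE:P2(v=1,ok=F), VALIDATE:P1(v=18,ok=F), TRANSFORM:-, EMIT:-] out:-; bubbles=2
Tick 3: [PARSE:-, VALIDATE:P2(v=1,ok=F), TRANSFORM:P1(v=0,ok=F), EMIT:-] out:-; bubbles=2
Tick 4: [PARSE:P3(v=2,ok=F), VALIDATE:-, TRANSFORM:P2(v=0,ok=F), EMIT:P1(v=0,ok=F)] out:-; bubbles=1
Tick 5: [PARSE:-, VALIDATE:P3(v=2,ok=T), TRANSFORM:-, EMIT:P2(v=0,ok=F)] out:P1(v=0); bubbles=2
Tick 6: [PARSE:-, VALIDATE:-, TRANSFORM:P3(v=10,ok=T), EMIT:-] out:P2(v=0); bubbles=3
Tick 7: [PARSE:-, VALIDATE:-, TRANSFORM:-, EMIT:P3(v=10,ok=T)] out:-; bubbles=3
Tick 8: [PARSE:-, VALIDATE:-, TRANSFORM:-, EMIT:-] out:P3(v=10); bubbles=4
Total bubble-slots: 20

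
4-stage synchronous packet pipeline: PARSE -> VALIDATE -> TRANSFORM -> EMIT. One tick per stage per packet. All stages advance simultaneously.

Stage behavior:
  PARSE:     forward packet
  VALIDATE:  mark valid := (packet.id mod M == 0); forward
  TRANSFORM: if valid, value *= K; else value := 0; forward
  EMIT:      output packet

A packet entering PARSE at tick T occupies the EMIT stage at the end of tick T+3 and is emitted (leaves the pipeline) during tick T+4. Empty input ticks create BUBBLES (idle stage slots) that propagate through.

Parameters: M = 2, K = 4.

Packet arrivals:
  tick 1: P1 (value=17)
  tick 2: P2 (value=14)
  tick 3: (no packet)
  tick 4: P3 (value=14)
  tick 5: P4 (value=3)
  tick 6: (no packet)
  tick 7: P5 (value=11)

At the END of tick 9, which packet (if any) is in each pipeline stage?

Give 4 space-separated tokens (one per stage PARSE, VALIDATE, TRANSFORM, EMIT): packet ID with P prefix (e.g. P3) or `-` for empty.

Tick 1: [PARSE:P1(v=17,ok=F), VALIDATE:-, TRANSFORM:-, EMIT:-] out:-; in:P1
Tick 2: [PARSE:P2(v=14,ok=F), VALIDATE:P1(v=17,ok=F), TRANSFORM:-, EMIT:-] out:-; in:P2
Tick 3: [PARSE:-, VALIDATE:P2(v=14,ok=T), TRANSFORM:P1(v=0,ok=F), EMIT:-] out:-; in:-
Tick 4: [PARSE:P3(v=14,ok=F), VALIDATE:-, TRANSFORM:P2(v=56,ok=T), EMIT:P1(v=0,ok=F)] out:-; in:P3
Tick 5: [PARSE:P4(v=3,ok=F), VALIDATE:P3(v=14,ok=F), TRANSFORM:-, EMIT:P2(v=56,ok=T)] out:P1(v=0); in:P4
Tick 6: [PARSE:-, VALIDATE:P4(v=3,ok=T), TRANSFORM:P3(v=0,ok=F), EMIT:-] out:P2(v=56); in:-
Tick 7: [PARSE:P5(v=11,ok=F), VALIDATE:-, TRANSFORM:P4(v=12,ok=T), EMIT:P3(v=0,ok=F)] out:-; in:P5
Tick 8: [PARSE:-, VALIDATE:P5(v=11,ok=F), TRANSFORM:-, EMIT:P4(v=12,ok=T)] out:P3(v=0); in:-
Tick 9: [PARSE:-, VALIDATE:-, TRANSFORM:P5(v=0,ok=F), EMIT:-] out:P4(v=12); in:-
At end of tick 9: ['-', '-', 'P5', '-']

Answer: - - P5 -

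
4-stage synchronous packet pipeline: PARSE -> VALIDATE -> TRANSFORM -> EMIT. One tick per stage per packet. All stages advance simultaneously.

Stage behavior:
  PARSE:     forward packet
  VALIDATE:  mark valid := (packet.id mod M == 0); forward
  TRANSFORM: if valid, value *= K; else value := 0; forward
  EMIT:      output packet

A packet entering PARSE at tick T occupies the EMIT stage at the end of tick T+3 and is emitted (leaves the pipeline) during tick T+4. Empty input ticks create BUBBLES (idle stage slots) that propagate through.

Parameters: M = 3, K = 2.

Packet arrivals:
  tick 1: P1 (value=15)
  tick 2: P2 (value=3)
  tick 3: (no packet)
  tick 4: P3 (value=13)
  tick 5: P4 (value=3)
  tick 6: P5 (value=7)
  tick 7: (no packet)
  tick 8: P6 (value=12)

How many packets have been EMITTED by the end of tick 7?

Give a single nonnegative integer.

Tick 1: [PARSE:P1(v=15,ok=F), VALIDATE:-, TRANSFORM:-, EMIT:-] out:-; in:P1
Tick 2: [PARSE:P2(v=3,ok=F), VALIDATE:P1(v=15,ok=F), TRANSFORM:-, EMIT:-] out:-; in:P2
Tick 3: [PARSE:-, VALIDATE:P2(v=3,ok=F), TRANSFORM:P1(v=0,ok=F), EMIT:-] out:-; in:-
Tick 4: [PARSE:P3(v=13,ok=F), VALIDATE:-, TRANSFORM:P2(v=0,ok=F), EMIT:P1(v=0,ok=F)] out:-; in:P3
Tick 5: [PARSE:P4(v=3,ok=F), VALIDATE:P3(v=13,ok=T), TRANSFORM:-, EMIT:P2(v=0,ok=F)] out:P1(v=0); in:P4
Tick 6: [PARSE:P5(v=7,ok=F), VALIDATE:P4(v=3,ok=F), TRANSFORM:P3(v=26,ok=T), EMIT:-] out:P2(v=0); in:P5
Tick 7: [PARSE:-, VALIDATE:P5(v=7,ok=F), TRANSFORM:P4(v=0,ok=F), EMIT:P3(v=26,ok=T)] out:-; in:-
Emitted by tick 7: ['P1', 'P2']

Answer: 2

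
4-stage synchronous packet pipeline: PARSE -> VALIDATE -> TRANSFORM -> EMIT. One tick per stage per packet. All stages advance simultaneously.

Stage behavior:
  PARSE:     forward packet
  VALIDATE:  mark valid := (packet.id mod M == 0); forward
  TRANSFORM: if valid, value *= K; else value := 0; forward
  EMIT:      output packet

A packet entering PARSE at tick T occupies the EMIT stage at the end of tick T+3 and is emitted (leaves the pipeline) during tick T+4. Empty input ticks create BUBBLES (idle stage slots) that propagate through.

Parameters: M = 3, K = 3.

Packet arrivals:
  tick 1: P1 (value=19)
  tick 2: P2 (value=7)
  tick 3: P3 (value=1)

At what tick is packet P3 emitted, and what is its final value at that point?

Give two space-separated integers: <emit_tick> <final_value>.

Tick 1: [PARSE:P1(v=19,ok=F), VALIDATE:-, TRANSFORM:-, EMIT:-] out:-; in:P1
Tick 2: [PARSE:P2(v=7,ok=F), VALIDATE:P1(v=19,ok=F), TRANSFORM:-, EMIT:-] out:-; in:P2
Tick 3: [PARSE:P3(v=1,ok=F), VALIDATE:P2(v=7,ok=F), TRANSFORM:P1(v=0,ok=F), EMIT:-] out:-; in:P3
Tick 4: [PARSE:-, VALIDATE:P3(v=1,ok=T), TRANSFORM:P2(v=0,ok=F), EMIT:P1(v=0,ok=F)] out:-; in:-
Tick 5: [PARSE:-, VALIDATE:-, TRANSFORM:P3(v=3,ok=T), EMIT:P2(v=0,ok=F)] out:P1(v=0); in:-
Tick 6: [PARSE:-, VALIDATE:-, TRANSFORM:-, EMIT:P3(v=3,ok=T)] out:P2(v=0); in:-
Tick 7: [PARSE:-, VALIDATE:-, TRANSFORM:-, EMIT:-] out:P3(v=3); in:-
P3: arrives tick 3, valid=True (id=3, id%3=0), emit tick 7, final value 3

Answer: 7 3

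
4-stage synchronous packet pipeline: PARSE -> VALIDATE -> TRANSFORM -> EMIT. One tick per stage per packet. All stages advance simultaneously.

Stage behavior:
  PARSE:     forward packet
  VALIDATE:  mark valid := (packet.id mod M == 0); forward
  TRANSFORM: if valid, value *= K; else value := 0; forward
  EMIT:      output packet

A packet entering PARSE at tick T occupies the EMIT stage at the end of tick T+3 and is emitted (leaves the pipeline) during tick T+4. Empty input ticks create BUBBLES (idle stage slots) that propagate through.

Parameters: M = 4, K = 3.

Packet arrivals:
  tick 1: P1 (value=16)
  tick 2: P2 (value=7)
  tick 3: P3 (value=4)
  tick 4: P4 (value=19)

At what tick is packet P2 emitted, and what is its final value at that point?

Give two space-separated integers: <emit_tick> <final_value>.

Answer: 6 0

Derivation:
Tick 1: [PARSE:P1(v=16,ok=F), VALIDATE:-, TRANSFORM:-, EMIT:-] out:-; in:P1
Tick 2: [PARSE:P2(v=7,ok=F), VALIDATE:P1(v=16,ok=F), TRANSFORM:-, EMIT:-] out:-; in:P2
Tick 3: [PARSE:P3(v=4,ok=F), VALIDATE:P2(v=7,ok=F), TRANSFORM:P1(v=0,ok=F), EMIT:-] out:-; in:P3
Tick 4: [PARSE:P4(v=19,ok=F), VALIDATE:P3(v=4,ok=F), TRANSFORM:P2(v=0,ok=F), EMIT:P1(v=0,ok=F)] out:-; in:P4
Tick 5: [PARSE:-, VALIDATE:P4(v=19,ok=T), TRANSFORM:P3(v=0,ok=F), EMIT:P2(v=0,ok=F)] out:P1(v=0); in:-
Tick 6: [PARSE:-, VALIDATE:-, TRANSFORM:P4(v=57,ok=T), EMIT:P3(v=0,ok=F)] out:P2(v=0); in:-
Tick 7: [PARSE:-, VALIDATE:-, TRANSFORM:-, EMIT:P4(v=57,ok=T)] out:P3(v=0); in:-
Tick 8: [PARSE:-, VALIDATE:-, TRANSFORM:-, EMIT:-] out:P4(v=57); in:-
P2: arrives tick 2, valid=False (id=2, id%4=2), emit tick 6, final value 0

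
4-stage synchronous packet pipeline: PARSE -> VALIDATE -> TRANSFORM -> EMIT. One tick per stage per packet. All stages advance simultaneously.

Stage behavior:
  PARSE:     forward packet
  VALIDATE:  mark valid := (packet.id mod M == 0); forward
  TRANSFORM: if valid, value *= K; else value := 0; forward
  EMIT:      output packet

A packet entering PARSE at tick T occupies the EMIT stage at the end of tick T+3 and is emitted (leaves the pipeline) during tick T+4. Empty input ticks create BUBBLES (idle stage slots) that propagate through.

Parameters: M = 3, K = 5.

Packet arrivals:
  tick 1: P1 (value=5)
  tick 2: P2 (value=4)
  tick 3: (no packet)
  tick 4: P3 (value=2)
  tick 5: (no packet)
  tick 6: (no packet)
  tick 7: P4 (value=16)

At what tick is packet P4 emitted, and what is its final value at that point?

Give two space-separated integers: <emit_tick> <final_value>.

Answer: 11 0

Derivation:
Tick 1: [PARSE:P1(v=5,ok=F), VALIDATE:-, TRANSFORM:-, EMIT:-] out:-; in:P1
Tick 2: [PARSE:P2(v=4,ok=F), VALIDATE:P1(v=5,ok=F), TRANSFORM:-, EMIT:-] out:-; in:P2
Tick 3: [PARSE:-, VALIDATE:P2(v=4,ok=F), TRANSFORM:P1(v=0,ok=F), EMIT:-] out:-; in:-
Tick 4: [PARSE:P3(v=2,ok=F), VALIDATE:-, TRANSFORM:P2(v=0,ok=F), EMIT:P1(v=0,ok=F)] out:-; in:P3
Tick 5: [PARSE:-, VALIDATE:P3(v=2,ok=T), TRANSFORM:-, EMIT:P2(v=0,ok=F)] out:P1(v=0); in:-
Tick 6: [PARSE:-, VALIDATE:-, TRANSFORM:P3(v=10,ok=T), EMIT:-] out:P2(v=0); in:-
Tick 7: [PARSE:P4(v=16,ok=F), VALIDATE:-, TRANSFORM:-, EMIT:P3(v=10,ok=T)] out:-; in:P4
Tick 8: [PARSE:-, VALIDATE:P4(v=16,ok=F), TRANSFORM:-, EMIT:-] out:P3(v=10); in:-
Tick 9: [PARSE:-, VALIDATE:-, TRANSFORM:P4(v=0,ok=F), EMIT:-] out:-; in:-
Tick 10: [PARSE:-, VALIDATE:-, TRANSFORM:-, EMIT:P4(v=0,ok=F)] out:-; in:-
Tick 11: [PARSE:-, VALIDATE:-, TRANSFORM:-, EMIT:-] out:P4(v=0); in:-
P4: arrives tick 7, valid=False (id=4, id%3=1), emit tick 11, final value 0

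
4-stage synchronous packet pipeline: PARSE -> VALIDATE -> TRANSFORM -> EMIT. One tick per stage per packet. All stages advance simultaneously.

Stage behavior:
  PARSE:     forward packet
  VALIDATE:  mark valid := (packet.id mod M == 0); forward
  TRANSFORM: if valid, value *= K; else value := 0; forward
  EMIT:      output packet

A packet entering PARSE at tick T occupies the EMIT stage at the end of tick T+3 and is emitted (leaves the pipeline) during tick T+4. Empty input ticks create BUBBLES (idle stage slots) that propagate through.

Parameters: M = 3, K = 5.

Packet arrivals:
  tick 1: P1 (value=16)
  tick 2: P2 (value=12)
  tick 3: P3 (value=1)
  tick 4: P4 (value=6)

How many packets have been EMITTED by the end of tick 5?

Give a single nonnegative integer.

Answer: 1

Derivation:
Tick 1: [PARSE:P1(v=16,ok=F), VALIDATE:-, TRANSFORM:-, EMIT:-] out:-; in:P1
Tick 2: [PARSE:P2(v=12,ok=F), VALIDATE:P1(v=16,ok=F), TRANSFORM:-, EMIT:-] out:-; in:P2
Tick 3: [PARSE:P3(v=1,ok=F), VALIDATE:P2(v=12,ok=F), TRANSFORM:P1(v=0,ok=F), EMIT:-] out:-; in:P3
Tick 4: [PARSE:P4(v=6,ok=F), VALIDATE:P3(v=1,ok=T), TRANSFORM:P2(v=0,ok=F), EMIT:P1(v=0,ok=F)] out:-; in:P4
Tick 5: [PARSE:-, VALIDATE:P4(v=6,ok=F), TRANSFORM:P3(v=5,ok=T), EMIT:P2(v=0,ok=F)] out:P1(v=0); in:-
Emitted by tick 5: ['P1']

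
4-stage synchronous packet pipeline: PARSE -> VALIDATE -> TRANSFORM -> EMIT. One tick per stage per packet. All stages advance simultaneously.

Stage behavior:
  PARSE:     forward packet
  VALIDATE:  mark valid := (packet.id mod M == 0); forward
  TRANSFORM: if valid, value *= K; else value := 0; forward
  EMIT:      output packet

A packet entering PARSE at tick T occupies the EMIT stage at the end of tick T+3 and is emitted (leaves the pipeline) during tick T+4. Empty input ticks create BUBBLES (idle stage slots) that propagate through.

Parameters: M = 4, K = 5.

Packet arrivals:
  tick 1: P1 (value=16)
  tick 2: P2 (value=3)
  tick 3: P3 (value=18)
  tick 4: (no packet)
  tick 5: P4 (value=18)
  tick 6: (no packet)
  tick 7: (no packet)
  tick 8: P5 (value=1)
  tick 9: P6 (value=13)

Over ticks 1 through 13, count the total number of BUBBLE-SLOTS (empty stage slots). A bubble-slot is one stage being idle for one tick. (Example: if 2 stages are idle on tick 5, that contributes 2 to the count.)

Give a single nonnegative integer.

Answer: 28

Derivation:
Tick 1: [PARSE:P1(v=16,ok=F), VALIDATE:-, TRANSFORM:-, EMIT:-] out:-; bubbles=3
Tick 2: [PARSE:P2(v=3,ok=F), VALIDATE:P1(v=16,ok=F), TRANSFORM:-, EMIT:-] out:-; bubbles=2
Tick 3: [PARSE:P3(v=18,ok=F), VALIDATE:P2(v=3,ok=F), TRANSFORM:P1(v=0,ok=F), EMIT:-] out:-; bubbles=1
Tick 4: [PARSE:-, VALIDATE:P3(v=18,ok=F), TRANSFORM:P2(v=0,ok=F), EMIT:P1(v=0,ok=F)] out:-; bubbles=1
Tick 5: [PARSE:P4(v=18,ok=F), VALIDATE:-, TRANSFORM:P3(v=0,ok=F), EMIT:P2(v=0,ok=F)] out:P1(v=0); bubbles=1
Tick 6: [PARSE:-, VALIDATE:P4(v=18,ok=T), TRANSFORM:-, EMIT:P3(v=0,ok=F)] out:P2(v=0); bubbles=2
Tick 7: [PARSE:-, VALIDATE:-, TRANSFORM:P4(v=90,ok=T), EMIT:-] out:P3(v=0); bubbles=3
Tick 8: [PARSE:P5(v=1,ok=F), VALIDATE:-, TRANSFORM:-, EMIT:P4(v=90,ok=T)] out:-; bubbles=2
Tick 9: [PARSE:P6(v=13,ok=F), VALIDATE:P5(v=1,ok=F), TRANSFORM:-, EMIT:-] out:P4(v=90); bubbles=2
Tick 10: [PARSE:-, VALIDATE:P6(v=13,ok=F), TRANSFORM:P5(v=0,ok=F), EMIT:-] out:-; bubbles=2
Tick 11: [PARSE:-, VALIDATE:-, TRANSFORM:P6(v=0,ok=F), EMIT:P5(v=0,ok=F)] out:-; bubbles=2
Tick 12: [PARSE:-, VALIDATE:-, TRANSFORM:-, EMIT:P6(v=0,ok=F)] out:P5(v=0); bubbles=3
Tick 13: [PARSE:-, VALIDATE:-, TRANSFORM:-, EMIT:-] out:P6(v=0); bubbles=4
Total bubble-slots: 28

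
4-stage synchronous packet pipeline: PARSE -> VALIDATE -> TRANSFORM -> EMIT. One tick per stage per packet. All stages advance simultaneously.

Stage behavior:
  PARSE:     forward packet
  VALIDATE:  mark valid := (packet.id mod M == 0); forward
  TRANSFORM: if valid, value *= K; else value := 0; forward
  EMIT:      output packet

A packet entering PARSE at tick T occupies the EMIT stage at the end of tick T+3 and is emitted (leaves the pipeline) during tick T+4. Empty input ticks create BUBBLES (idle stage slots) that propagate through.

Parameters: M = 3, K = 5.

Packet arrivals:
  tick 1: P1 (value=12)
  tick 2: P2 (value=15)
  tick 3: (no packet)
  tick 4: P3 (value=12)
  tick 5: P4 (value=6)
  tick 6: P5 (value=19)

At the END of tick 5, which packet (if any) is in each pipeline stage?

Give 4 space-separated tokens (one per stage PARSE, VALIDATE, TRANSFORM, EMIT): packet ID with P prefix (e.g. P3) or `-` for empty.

Tick 1: [PARSE:P1(v=12,ok=F), VALIDATE:-, TRANSFORM:-, EMIT:-] out:-; in:P1
Tick 2: [PARSE:P2(v=15,ok=F), VALIDATE:P1(v=12,ok=F), TRANSFORM:-, EMIT:-] out:-; in:P2
Tick 3: [PARSE:-, VALIDATE:P2(v=15,ok=F), TRANSFORM:P1(v=0,ok=F), EMIT:-] out:-; in:-
Tick 4: [PARSE:P3(v=12,ok=F), VALIDATE:-, TRANSFORM:P2(v=0,ok=F), EMIT:P1(v=0,ok=F)] out:-; in:P3
Tick 5: [PARSE:P4(v=6,ok=F), VALIDATE:P3(v=12,ok=T), TRANSFORM:-, EMIT:P2(v=0,ok=F)] out:P1(v=0); in:P4
At end of tick 5: ['P4', 'P3', '-', 'P2']

Answer: P4 P3 - P2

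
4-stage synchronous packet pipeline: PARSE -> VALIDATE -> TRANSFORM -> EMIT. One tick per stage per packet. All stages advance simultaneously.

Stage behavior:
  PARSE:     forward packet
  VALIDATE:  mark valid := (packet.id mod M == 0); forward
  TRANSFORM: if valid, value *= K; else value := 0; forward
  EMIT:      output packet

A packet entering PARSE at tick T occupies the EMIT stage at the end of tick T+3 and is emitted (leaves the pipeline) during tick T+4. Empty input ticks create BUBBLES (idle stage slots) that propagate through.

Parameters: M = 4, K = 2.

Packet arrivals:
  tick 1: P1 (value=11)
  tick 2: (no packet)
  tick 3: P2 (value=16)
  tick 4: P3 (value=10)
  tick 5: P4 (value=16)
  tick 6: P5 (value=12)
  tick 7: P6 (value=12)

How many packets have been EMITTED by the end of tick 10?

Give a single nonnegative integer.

Answer: 5

Derivation:
Tick 1: [PARSE:P1(v=11,ok=F), VALIDATE:-, TRANSFORM:-, EMIT:-] out:-; in:P1
Tick 2: [PARSE:-, VALIDATE:P1(v=11,ok=F), TRANSFORM:-, EMIT:-] out:-; in:-
Tick 3: [PARSE:P2(v=16,ok=F), VALIDATE:-, TRANSFORM:P1(v=0,ok=F), EMIT:-] out:-; in:P2
Tick 4: [PARSE:P3(v=10,ok=F), VALIDATE:P2(v=16,ok=F), TRANSFORM:-, EMIT:P1(v=0,ok=F)] out:-; in:P3
Tick 5: [PARSE:P4(v=16,ok=F), VALIDATE:P3(v=10,ok=F), TRANSFORM:P2(v=0,ok=F), EMIT:-] out:P1(v=0); in:P4
Tick 6: [PARSE:P5(v=12,ok=F), VALIDATE:P4(v=16,ok=T), TRANSFORM:P3(v=0,ok=F), EMIT:P2(v=0,ok=F)] out:-; in:P5
Tick 7: [PARSE:P6(v=12,ok=F), VALIDATE:P5(v=12,ok=F), TRANSFORM:P4(v=32,ok=T), EMIT:P3(v=0,ok=F)] out:P2(v=0); in:P6
Tick 8: [PARSE:-, VALIDATE:P6(v=12,ok=F), TRANSFORM:P5(v=0,ok=F), EMIT:P4(v=32,ok=T)] out:P3(v=0); in:-
Tick 9: [PARSE:-, VALIDATE:-, TRANSFORM:P6(v=0,ok=F), EMIT:P5(v=0,ok=F)] out:P4(v=32); in:-
Tick 10: [PARSE:-, VALIDATE:-, TRANSFORM:-, EMIT:P6(v=0,ok=F)] out:P5(v=0); in:-
Emitted by tick 10: ['P1', 'P2', 'P3', 'P4', 'P5']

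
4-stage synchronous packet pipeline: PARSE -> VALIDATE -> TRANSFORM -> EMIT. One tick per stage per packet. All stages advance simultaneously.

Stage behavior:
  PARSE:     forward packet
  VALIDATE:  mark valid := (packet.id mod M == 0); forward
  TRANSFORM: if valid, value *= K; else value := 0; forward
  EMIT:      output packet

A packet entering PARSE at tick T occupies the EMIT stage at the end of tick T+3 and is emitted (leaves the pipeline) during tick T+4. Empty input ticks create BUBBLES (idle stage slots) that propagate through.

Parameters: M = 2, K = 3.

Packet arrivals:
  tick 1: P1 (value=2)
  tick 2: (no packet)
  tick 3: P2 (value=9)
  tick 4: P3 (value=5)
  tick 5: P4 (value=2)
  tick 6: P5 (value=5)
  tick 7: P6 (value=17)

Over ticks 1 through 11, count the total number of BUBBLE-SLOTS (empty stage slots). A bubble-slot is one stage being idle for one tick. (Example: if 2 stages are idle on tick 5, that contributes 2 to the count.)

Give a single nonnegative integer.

Answer: 20

Derivation:
Tick 1: [PARSE:P1(v=2,ok=F), VALIDATE:-, TRANSFORM:-, EMIT:-] out:-; bubbles=3
Tick 2: [PARSE:-, VALIDATE:P1(v=2,ok=F), TRANSFORM:-, EMIT:-] out:-; bubbles=3
Tick 3: [PARSE:P2(v=9,ok=F), VALIDATE:-, TRANSFORM:P1(v=0,ok=F), EMIT:-] out:-; bubbles=2
Tick 4: [PARSE:P3(v=5,ok=F), VALIDATE:P2(v=9,ok=T), TRANSFORM:-, EMIT:P1(v=0,ok=F)] out:-; bubbles=1
Tick 5: [PARSE:P4(v=2,ok=F), VALIDATE:P3(v=5,ok=F), TRANSFORM:P2(v=27,ok=T), EMIT:-] out:P1(v=0); bubbles=1
Tick 6: [PARSE:P5(v=5,ok=F), VALIDATE:P4(v=2,ok=T), TRANSFORM:P3(v=0,ok=F), EMIT:P2(v=27,ok=T)] out:-; bubbles=0
Tick 7: [PARSE:P6(v=17,ok=F), VALIDATE:P5(v=5,ok=F), TRANSFORM:P4(v=6,ok=T), EMIT:P3(v=0,ok=F)] out:P2(v=27); bubbles=0
Tick 8: [PARSE:-, VALIDATE:P6(v=17,ok=T), TRANSFORM:P5(v=0,ok=F), EMIT:P4(v=6,ok=T)] out:P3(v=0); bubbles=1
Tick 9: [PARSE:-, VALIDATE:-, TRANSFORM:P6(v=51,ok=T), EMIT:P5(v=0,ok=F)] out:P4(v=6); bubbles=2
Tick 10: [PARSE:-, VALIDATE:-, TRANSFORM:-, EMIT:P6(v=51,ok=T)] out:P5(v=0); bubbles=3
Tick 11: [PARSE:-, VALIDATE:-, TRANSFORM:-, EMIT:-] out:P6(v=51); bubbles=4
Total bubble-slots: 20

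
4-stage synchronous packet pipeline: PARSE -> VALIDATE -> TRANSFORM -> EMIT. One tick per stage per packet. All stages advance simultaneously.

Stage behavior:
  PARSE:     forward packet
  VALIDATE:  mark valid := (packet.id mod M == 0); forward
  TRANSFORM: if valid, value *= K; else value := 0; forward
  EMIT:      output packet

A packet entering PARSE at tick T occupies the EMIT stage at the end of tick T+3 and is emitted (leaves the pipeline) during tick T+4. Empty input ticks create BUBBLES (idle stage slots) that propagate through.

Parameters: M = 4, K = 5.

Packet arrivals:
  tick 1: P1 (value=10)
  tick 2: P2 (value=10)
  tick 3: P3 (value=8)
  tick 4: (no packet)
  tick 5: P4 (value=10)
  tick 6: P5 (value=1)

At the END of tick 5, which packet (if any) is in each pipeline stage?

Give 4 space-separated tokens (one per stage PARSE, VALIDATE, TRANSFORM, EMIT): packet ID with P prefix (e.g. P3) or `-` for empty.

Tick 1: [PARSE:P1(v=10,ok=F), VALIDATE:-, TRANSFORM:-, EMIT:-] out:-; in:P1
Tick 2: [PARSE:P2(v=10,ok=F), VALIDATE:P1(v=10,ok=F), TRANSFORM:-, EMIT:-] out:-; in:P2
Tick 3: [PARSE:P3(v=8,ok=F), VALIDATE:P2(v=10,ok=F), TRANSFORM:P1(v=0,ok=F), EMIT:-] out:-; in:P3
Tick 4: [PARSE:-, VALIDATE:P3(v=8,ok=F), TRANSFORM:P2(v=0,ok=F), EMIT:P1(v=0,ok=F)] out:-; in:-
Tick 5: [PARSE:P4(v=10,ok=F), VALIDATE:-, TRANSFORM:P3(v=0,ok=F), EMIT:P2(v=0,ok=F)] out:P1(v=0); in:P4
At end of tick 5: ['P4', '-', 'P3', 'P2']

Answer: P4 - P3 P2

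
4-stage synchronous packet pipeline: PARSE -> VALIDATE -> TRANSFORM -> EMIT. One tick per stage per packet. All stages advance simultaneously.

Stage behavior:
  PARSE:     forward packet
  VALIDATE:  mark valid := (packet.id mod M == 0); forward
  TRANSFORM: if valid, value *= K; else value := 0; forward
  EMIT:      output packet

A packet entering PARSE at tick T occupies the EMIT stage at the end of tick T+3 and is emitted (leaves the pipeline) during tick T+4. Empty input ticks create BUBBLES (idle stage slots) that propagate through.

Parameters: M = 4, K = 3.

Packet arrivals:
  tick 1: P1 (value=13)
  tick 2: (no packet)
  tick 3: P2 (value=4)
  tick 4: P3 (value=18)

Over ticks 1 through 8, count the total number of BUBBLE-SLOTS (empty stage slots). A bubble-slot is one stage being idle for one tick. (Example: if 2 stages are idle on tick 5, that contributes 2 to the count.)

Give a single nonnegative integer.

Answer: 20

Derivation:
Tick 1: [PARSE:P1(v=13,ok=F), VALIDATE:-, TRANSFORM:-, EMIT:-] out:-; bubbles=3
Tick 2: [PARSE:-, VALIDATE:P1(v=13,ok=F), TRANSFORM:-, EMIT:-] out:-; bubbles=3
Tick 3: [PARSE:P2(v=4,ok=F), VALIDATE:-, TRANSFORM:P1(v=0,ok=F), EMIT:-] out:-; bubbles=2
Tick 4: [PARSE:P3(v=18,ok=F), VALIDATE:P2(v=4,ok=F), TRANSFORM:-, EMIT:P1(v=0,ok=F)] out:-; bubbles=1
Tick 5: [PARSE:-, VALIDATE:P3(v=18,ok=F), TRANSFORM:P2(v=0,ok=F), EMIT:-] out:P1(v=0); bubbles=2
Tick 6: [PARSE:-, VALIDATE:-, TRANSFORM:P3(v=0,ok=F), EMIT:P2(v=0,ok=F)] out:-; bubbles=2
Tick 7: [PARSE:-, VALIDATE:-, TRANSFORM:-, EMIT:P3(v=0,ok=F)] out:P2(v=0); bubbles=3
Tick 8: [PARSE:-, VALIDATE:-, TRANSFORM:-, EMIT:-] out:P3(v=0); bubbles=4
Total bubble-slots: 20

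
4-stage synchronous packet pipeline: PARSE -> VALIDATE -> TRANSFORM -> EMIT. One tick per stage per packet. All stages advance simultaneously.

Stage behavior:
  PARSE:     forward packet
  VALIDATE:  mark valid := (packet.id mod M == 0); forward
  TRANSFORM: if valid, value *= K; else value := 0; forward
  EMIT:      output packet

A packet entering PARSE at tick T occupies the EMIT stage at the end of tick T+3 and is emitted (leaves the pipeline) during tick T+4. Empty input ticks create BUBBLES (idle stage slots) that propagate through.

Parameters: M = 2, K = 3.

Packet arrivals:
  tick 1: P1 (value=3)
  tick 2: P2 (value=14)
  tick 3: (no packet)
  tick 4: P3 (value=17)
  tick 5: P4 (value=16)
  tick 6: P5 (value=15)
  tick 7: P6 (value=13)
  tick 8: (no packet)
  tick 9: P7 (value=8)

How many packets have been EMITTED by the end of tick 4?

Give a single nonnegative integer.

Answer: 0

Derivation:
Tick 1: [PARSE:P1(v=3,ok=F), VALIDATE:-, TRANSFORM:-, EMIT:-] out:-; in:P1
Tick 2: [PARSE:P2(v=14,ok=F), VALIDATE:P1(v=3,ok=F), TRANSFORM:-, EMIT:-] out:-; in:P2
Tick 3: [PARSE:-, VALIDATE:P2(v=14,ok=T), TRANSFORM:P1(v=0,ok=F), EMIT:-] out:-; in:-
Tick 4: [PARSE:P3(v=17,ok=F), VALIDATE:-, TRANSFORM:P2(v=42,ok=T), EMIT:P1(v=0,ok=F)] out:-; in:P3
Emitted by tick 4: []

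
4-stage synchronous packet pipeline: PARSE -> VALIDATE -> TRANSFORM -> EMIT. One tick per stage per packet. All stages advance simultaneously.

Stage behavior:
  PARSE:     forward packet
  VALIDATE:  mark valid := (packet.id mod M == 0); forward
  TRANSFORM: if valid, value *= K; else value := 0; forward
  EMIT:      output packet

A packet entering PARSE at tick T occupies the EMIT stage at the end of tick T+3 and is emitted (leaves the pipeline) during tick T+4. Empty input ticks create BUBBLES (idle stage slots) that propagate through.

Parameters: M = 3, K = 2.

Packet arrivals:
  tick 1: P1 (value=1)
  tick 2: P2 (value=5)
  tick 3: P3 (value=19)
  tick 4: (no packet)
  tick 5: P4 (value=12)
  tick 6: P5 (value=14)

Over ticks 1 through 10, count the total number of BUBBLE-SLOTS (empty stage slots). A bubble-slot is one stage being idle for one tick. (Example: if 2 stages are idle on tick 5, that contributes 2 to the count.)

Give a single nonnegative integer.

Answer: 20

Derivation:
Tick 1: [PARSE:P1(v=1,ok=F), VALIDATE:-, TRANSFORM:-, EMIT:-] out:-; bubbles=3
Tick 2: [PARSE:P2(v=5,ok=F), VALIDATE:P1(v=1,ok=F), TRANSFORM:-, EMIT:-] out:-; bubbles=2
Tick 3: [PARSE:P3(v=19,ok=F), VALIDATE:P2(v=5,ok=F), TRANSFORM:P1(v=0,ok=F), EMIT:-] out:-; bubbles=1
Tick 4: [PARSE:-, VALIDATE:P3(v=19,ok=T), TRANSFORM:P2(v=0,ok=F), EMIT:P1(v=0,ok=F)] out:-; bubbles=1
Tick 5: [PARSE:P4(v=12,ok=F), VALIDATE:-, TRANSFORM:P3(v=38,ok=T), EMIT:P2(v=0,ok=F)] out:P1(v=0); bubbles=1
Tick 6: [PARSE:P5(v=14,ok=F), VALIDATE:P4(v=12,ok=F), TRANSFORM:-, EMIT:P3(v=38,ok=T)] out:P2(v=0); bubbles=1
Tick 7: [PARSE:-, VALIDATE:P5(v=14,ok=F), TRANSFORM:P4(v=0,ok=F), EMIT:-] out:P3(v=38); bubbles=2
Tick 8: [PARSE:-, VALIDATE:-, TRANSFORM:P5(v=0,ok=F), EMIT:P4(v=0,ok=F)] out:-; bubbles=2
Tick 9: [PARSE:-, VALIDATE:-, TRANSFORM:-, EMIT:P5(v=0,ok=F)] out:P4(v=0); bubbles=3
Tick 10: [PARSE:-, VALIDATE:-, TRANSFORM:-, EMIT:-] out:P5(v=0); bubbles=4
Total bubble-slots: 20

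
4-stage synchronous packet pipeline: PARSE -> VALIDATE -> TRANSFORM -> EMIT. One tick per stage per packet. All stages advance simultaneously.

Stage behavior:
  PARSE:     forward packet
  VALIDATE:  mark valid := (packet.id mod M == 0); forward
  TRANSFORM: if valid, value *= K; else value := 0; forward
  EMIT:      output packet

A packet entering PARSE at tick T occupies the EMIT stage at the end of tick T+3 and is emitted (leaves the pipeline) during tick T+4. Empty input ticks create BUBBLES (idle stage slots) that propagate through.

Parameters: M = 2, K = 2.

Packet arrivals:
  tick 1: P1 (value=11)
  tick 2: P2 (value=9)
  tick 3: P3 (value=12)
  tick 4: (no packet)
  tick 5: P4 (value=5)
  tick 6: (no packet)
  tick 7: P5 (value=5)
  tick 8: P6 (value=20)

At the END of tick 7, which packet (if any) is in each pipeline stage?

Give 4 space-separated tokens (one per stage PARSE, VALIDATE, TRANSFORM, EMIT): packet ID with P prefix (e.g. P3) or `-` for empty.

Tick 1: [PARSE:P1(v=11,ok=F), VALIDATE:-, TRANSFORM:-, EMIT:-] out:-; in:P1
Tick 2: [PARSE:P2(v=9,ok=F), VALIDATE:P1(v=11,ok=F), TRANSFORM:-, EMIT:-] out:-; in:P2
Tick 3: [PARSE:P3(v=12,ok=F), VALIDATE:P2(v=9,ok=T), TRANSFORM:P1(v=0,ok=F), EMIT:-] out:-; in:P3
Tick 4: [PARSE:-, VALIDATE:P3(v=12,ok=F), TRANSFORM:P2(v=18,ok=T), EMIT:P1(v=0,ok=F)] out:-; in:-
Tick 5: [PARSE:P4(v=5,ok=F), VALIDATE:-, TRANSFORM:P3(v=0,ok=F), EMIT:P2(v=18,ok=T)] out:P1(v=0); in:P4
Tick 6: [PARSE:-, VALIDATE:P4(v=5,ok=T), TRANSFORM:-, EMIT:P3(v=0,ok=F)] out:P2(v=18); in:-
Tick 7: [PARSE:P5(v=5,ok=F), VALIDATE:-, TRANSFORM:P4(v=10,ok=T), EMIT:-] out:P3(v=0); in:P5
At end of tick 7: ['P5', '-', 'P4', '-']

Answer: P5 - P4 -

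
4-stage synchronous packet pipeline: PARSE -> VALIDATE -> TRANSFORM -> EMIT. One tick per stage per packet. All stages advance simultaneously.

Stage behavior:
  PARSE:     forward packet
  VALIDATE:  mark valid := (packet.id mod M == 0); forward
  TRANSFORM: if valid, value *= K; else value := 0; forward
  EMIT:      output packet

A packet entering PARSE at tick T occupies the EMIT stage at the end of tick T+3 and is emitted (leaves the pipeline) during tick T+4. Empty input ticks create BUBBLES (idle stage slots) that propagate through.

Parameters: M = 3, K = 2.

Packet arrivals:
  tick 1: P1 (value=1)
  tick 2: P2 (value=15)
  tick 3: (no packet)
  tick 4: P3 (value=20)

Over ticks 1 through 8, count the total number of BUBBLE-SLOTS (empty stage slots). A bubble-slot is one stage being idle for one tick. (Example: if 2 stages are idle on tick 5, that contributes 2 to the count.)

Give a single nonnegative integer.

Answer: 20

Derivation:
Tick 1: [PARSE:P1(v=1,ok=F), VALIDATE:-, TRANSFORM:-, EMIT:-] out:-; bubbles=3
Tick 2: [PARSE:P2(v=15,ok=F), VALIDATE:P1(v=1,ok=F), TRANSFORM:-, EMIT:-] out:-; bubbles=2
Tick 3: [PARSE:-, VALIDATE:P2(v=15,ok=F), TRANSFORM:P1(v=0,ok=F), EMIT:-] out:-; bubbles=2
Tick 4: [PARSE:P3(v=20,ok=F), VALIDATE:-, TRANSFORM:P2(v=0,ok=F), EMIT:P1(v=0,ok=F)] out:-; bubbles=1
Tick 5: [PARSE:-, VALIDATE:P3(v=20,ok=T), TRANSFORM:-, EMIT:P2(v=0,ok=F)] out:P1(v=0); bubbles=2
Tick 6: [PARSE:-, VALIDATE:-, TRANSFORM:P3(v=40,ok=T), EMIT:-] out:P2(v=0); bubbles=3
Tick 7: [PARSE:-, VALIDATE:-, TRANSFORM:-, EMIT:P3(v=40,ok=T)] out:-; bubbles=3
Tick 8: [PARSE:-, VALIDATE:-, TRANSFORM:-, EMIT:-] out:P3(v=40); bubbles=4
Total bubble-slots: 20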